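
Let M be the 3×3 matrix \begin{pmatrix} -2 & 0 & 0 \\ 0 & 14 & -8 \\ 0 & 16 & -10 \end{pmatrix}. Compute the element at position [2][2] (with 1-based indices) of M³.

Characteristic polynomial: μ^3 - 2μ^2 - 20μ - 24 = (μ - 6)(μ + 2)^2, so the eigenvalues are -2, -2, 6.
μ=-2: eigenvector (1, 0, 0).
μ=6: eigenvector (0, 1, 1).
μ=-2: eigenvector (0, 1, 2).
P = [[1, 0, 0], [0, 1, 1], [0, 1, 2]], D = diag(-2, 6, -2), P⁻¹ = [[1, 0, 0], [0, 2, -1], [0, -1, 1]].
M³ = P·diag(-8, 216, -8)·P⁻¹ = [[-8, 0, 0], [0, 440, -224], [0, 448, -232]].
The requested entry is 440.

440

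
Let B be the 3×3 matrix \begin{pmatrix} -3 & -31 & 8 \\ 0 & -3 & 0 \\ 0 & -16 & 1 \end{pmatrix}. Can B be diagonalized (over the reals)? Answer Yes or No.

Characteristic polynomial: p(s) = s^3 + 5s^2 + 3s - 9 = (s - 1)(s + 3)^2.
s = -3 has algebraic multiplicity 2; rank(B + 3I) = 2, so geometric multiplicity = 1.
Geometric multiplicity < algebraic multiplicity, so B is not diagonalizable.

No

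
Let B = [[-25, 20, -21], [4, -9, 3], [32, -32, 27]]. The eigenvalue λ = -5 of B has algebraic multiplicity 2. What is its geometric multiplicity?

B + 5I = [[-20, 20, -21], [4, -4, 3], [32, -32, 32]].
This matrix has rank 2, so its null space has dimension 3 − 2 = 1.

1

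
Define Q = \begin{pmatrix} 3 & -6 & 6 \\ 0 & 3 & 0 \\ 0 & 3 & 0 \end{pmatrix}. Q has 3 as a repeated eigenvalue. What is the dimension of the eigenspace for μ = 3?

Q − 3I = [[0, -6, 6], [0, 0, 0], [0, 3, -3]].
This matrix has rank 1, so its null space has dimension 3 − 1 = 2.

2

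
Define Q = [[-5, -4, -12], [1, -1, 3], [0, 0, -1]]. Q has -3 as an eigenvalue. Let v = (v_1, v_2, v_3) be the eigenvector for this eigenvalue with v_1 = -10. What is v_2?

Q + 3I = [[-2, -4, -12], [1, 2, 3], [0, 0, 2]].
Solving (Q + 3I)v = 0 gives the eigenspace spanned by (-10, 5, 0).
With v_1 = -10, v = (-10, 5, 0), so v_2 = 5.

5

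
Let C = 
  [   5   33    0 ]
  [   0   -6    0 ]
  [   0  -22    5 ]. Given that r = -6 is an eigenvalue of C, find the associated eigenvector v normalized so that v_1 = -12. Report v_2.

4

C + 6I = [[11, 33, 0], [0, 0, 0], [0, -22, 11]].
Solving (C + 6I)v = 0 gives the eigenspace spanned by (-12, 4, 8).
With v_1 = -12, v = (-12, 4, 8), so v_2 = 4.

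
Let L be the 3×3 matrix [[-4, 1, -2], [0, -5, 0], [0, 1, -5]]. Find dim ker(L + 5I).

1

L + 5I = [[1, 1, -2], [0, 0, 0], [0, 1, 0]].
This matrix has rank 2, so its null space has dimension 3 − 2 = 1.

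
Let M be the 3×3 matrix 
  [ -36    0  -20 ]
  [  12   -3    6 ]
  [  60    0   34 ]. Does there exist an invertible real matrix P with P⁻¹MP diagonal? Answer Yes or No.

Characteristic polynomial: p(s) = s^3 + 5s^2 - 18s - 72 = (s - 4)(s + 3)(s + 6).
All 3 eigenvalues are distinct, so M is diagonalizable.

Yes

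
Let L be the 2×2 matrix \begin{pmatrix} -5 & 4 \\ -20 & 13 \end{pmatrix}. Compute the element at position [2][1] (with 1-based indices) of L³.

-980

Characteristic polynomial: λ^2 - 8λ + 15 = (λ - 5)(λ - 3), so the eigenvalues are 3, 5.
λ=5: eigenvector (2, 5).
λ=3: eigenvector (-1, -2).
P = [[2, -1], [5, -2]], D = diag(5, 3), P⁻¹ = [[-2, 1], [-5, 2]].
L³ = P·diag(125, 27)·P⁻¹ = [[-365, 196], [-980, 517]].
The requested entry is -980.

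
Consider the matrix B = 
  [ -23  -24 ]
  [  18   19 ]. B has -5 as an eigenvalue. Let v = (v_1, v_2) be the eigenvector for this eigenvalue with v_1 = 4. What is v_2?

-3

B + 5I = [[-18, -24], [18, 24]].
Solving (B + 5I)v = 0 gives the eigenspace spanned by (4, -3).
With v_1 = 4, v = (4, -3), so v_2 = -3.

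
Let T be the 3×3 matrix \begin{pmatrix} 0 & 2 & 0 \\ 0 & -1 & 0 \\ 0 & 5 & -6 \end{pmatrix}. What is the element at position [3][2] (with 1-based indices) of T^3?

Characteristic polynomial: s^3 + 7s^2 + 6s = s(s + 1)(s + 6), so the eigenvalues are -6, -1, 0.
s=-1: eigenvector (-2, 1, 1).
s=0: eigenvector (1, 0, 0).
s=-6: eigenvector (0, 0, 1).
P = [[-2, 1, 0], [1, 0, 0], [1, 0, 1]], D = diag(-1, 0, -6), P⁻¹ = [[0, 1, 0], [1, 2, 0], [0, -1, 1]].
T³ = P·diag(-1, 0, -216)·P⁻¹ = [[0, 2, 0], [0, -1, 0], [0, 215, -216]].
The requested entry is 215.

215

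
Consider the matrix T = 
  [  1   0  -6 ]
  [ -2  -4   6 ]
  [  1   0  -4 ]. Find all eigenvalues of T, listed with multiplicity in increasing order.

-4, -2, -1

Characteristic polynomial: p(λ) = λ^3 + 7λ^2 + 14λ + 8 = (λ + 1)(λ + 2)(λ + 4).
Roots (with multiplicity): -4, -2, -1.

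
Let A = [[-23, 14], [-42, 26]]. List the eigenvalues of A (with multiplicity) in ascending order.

-2, 5

Characteristic polynomial: p(λ) = λ^2 - 3λ - 10 = (λ - 5)(λ + 2).
Roots (with multiplicity): -2, 5.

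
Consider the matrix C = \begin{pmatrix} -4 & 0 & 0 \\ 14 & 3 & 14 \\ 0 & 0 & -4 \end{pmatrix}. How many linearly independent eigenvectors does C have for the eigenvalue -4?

C + 4I = [[0, 0, 0], [14, 7, 14], [0, 0, 0]].
This matrix has rank 1, so its null space has dimension 3 − 1 = 2.

2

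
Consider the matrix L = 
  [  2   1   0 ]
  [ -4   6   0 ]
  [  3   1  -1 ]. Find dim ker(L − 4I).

1

L − 4I = [[-2, 1, 0], [-4, 2, 0], [3, 1, -5]].
This matrix has rank 2, so its null space has dimension 3 − 2 = 1.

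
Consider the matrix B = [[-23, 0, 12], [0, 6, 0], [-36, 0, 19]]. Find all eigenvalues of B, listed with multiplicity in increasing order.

-5, 1, 6

Characteristic polynomial: p(s) = s^3 - 2s^2 - 29s + 30 = (s - 6)(s - 1)(s + 5).
Roots (with multiplicity): -5, 1, 6.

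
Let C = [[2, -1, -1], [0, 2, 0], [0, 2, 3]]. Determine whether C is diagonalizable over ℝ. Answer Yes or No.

Characteristic polynomial: p(t) = t^3 - 7t^2 + 16t - 12 = (t - 3)(t - 2)^2.
t = 2 has algebraic multiplicity 2; rank(C − 2I) = 2, so geometric multiplicity = 1.
Geometric multiplicity < algebraic multiplicity, so C is not diagonalizable.

No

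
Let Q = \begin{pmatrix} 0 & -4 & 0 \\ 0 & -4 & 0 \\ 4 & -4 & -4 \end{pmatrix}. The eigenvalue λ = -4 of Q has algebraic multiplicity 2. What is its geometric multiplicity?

Q + 4I = [[4, -4, 0], [0, 0, 0], [4, -4, 0]].
This matrix has rank 1, so its null space has dimension 3 − 1 = 2.

2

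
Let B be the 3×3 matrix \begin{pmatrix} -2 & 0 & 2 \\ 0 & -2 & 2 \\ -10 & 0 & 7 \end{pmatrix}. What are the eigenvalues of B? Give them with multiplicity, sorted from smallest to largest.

-2, 2, 3

Characteristic polynomial: p(r) = r^3 - 3r^2 - 4r + 12 = (r - 3)(r - 2)(r + 2).
Roots (with multiplicity): -2, 2, 3.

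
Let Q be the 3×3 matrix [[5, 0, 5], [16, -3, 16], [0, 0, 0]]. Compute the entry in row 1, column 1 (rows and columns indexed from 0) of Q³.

-27

Characteristic polynomial: μ^3 - 2μ^2 - 15μ = μ(μ - 5)(μ + 3), so the eigenvalues are -3, 0, 5.
μ=0: eigenvector (-1, 0, 1).
μ=-3: eigenvector (0, 1, 0).
μ=5: eigenvector (1, 2, 0).
P = [[-1, 0, 1], [0, 1, 2], [1, 0, 0]], D = diag(0, -3, 5), P⁻¹ = [[0, 0, 1], [-2, 1, -2], [1, 0, 1]].
Q³ = P·diag(0, -27, 125)·P⁻¹ = [[125, 0, 125], [304, -27, 304], [0, 0, 0]].
The requested entry is -27.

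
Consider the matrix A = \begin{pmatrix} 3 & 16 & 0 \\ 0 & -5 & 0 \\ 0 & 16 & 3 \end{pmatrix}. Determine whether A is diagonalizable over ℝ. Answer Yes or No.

Yes

Characteristic polynomial: p(r) = r^3 - r^2 - 21r + 45 = (r - 3)^2(r + 5).
r = 3 has algebraic multiplicity 2; rank(A − 3I) = 1, so geometric multiplicity = 2.
Every eigenvalue has geometric = algebraic multiplicity, so A is diagonalizable.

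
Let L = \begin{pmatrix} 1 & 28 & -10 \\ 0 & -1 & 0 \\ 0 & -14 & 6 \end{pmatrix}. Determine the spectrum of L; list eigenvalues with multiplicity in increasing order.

Characteristic polynomial: p(r) = r^3 - 6r^2 - r + 6 = (r - 6)(r - 1)(r + 1).
Roots (with multiplicity): -1, 1, 6.

-1, 1, 6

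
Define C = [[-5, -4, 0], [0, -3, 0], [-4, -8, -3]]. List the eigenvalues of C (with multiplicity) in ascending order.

-5, -3, -3

Characteristic polynomial: p(r) = r^3 + 11r^2 + 39r + 45 = (r + 3)^2(r + 5).
Roots (with multiplicity): -5, -3, -3.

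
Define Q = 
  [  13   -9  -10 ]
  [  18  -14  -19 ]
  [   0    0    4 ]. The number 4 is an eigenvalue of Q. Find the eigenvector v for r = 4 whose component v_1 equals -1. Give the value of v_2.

-1

Q − 4I = [[9, -9, -10], [18, -18, -19], [0, 0, 0]].
Solving (Q − 4I)v = 0 gives the eigenspace spanned by (-1, -1, 0).
With v_1 = -1, v = (-1, -1, 0), so v_2 = -1.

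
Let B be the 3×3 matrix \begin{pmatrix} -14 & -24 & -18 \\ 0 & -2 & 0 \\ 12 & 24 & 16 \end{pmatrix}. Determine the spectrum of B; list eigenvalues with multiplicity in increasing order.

Characteristic polynomial: p(r) = r^3 - 12r - 16 = (r - 4)(r + 2)^2.
Roots (with multiplicity): -2, -2, 4.

-2, -2, 4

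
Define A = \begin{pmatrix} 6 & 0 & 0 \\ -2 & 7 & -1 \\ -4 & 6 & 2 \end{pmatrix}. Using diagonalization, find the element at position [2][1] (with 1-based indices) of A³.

-182

Characteristic polynomial: r^3 - 15r^2 + 74r - 120 = (r - 6)(r - 5)(r - 4), so the eigenvalues are 4, 5, 6.
r=4: eigenvector (0, 1, 3).
r=5: eigenvector (0, 1, 2).
r=6: eigenvector (1, -2, -4).
P = [[0, 0, 1], [1, 1, -2], [3, 2, -4]], D = diag(4, 5, 6), P⁻¹ = [[0, -2, 1], [2, 3, -1], [1, 0, 0]].
A³ = P·diag(64, 125, 216)·P⁻¹ = [[216, 0, 0], [-182, 247, -61], [-364, 366, -58]].
The requested entry is -182.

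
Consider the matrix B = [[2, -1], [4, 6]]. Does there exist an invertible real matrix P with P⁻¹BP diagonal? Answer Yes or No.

No

Characteristic polynomial: p(μ) = μ^2 - 8μ + 16 = (μ - 4)^2.
μ = 4 has algebraic multiplicity 2; rank(B − 4I) = 1, so geometric multiplicity = 1.
Geometric multiplicity < algebraic multiplicity, so B is not diagonalizable.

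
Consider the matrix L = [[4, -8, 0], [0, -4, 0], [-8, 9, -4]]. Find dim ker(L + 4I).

1

L + 4I = [[8, -8, 0], [0, 0, 0], [-8, 9, 0]].
This matrix has rank 2, so its null space has dimension 3 − 2 = 1.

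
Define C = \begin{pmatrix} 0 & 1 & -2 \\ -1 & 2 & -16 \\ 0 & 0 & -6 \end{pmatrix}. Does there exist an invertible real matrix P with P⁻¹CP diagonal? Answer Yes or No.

No

Characteristic polynomial: p(r) = r^3 + 4r^2 - 11r + 6 = (r - 1)^2(r + 6).
r = 1 has algebraic multiplicity 2; rank(C − 1I) = 2, so geometric multiplicity = 1.
Geometric multiplicity < algebraic multiplicity, so C is not diagonalizable.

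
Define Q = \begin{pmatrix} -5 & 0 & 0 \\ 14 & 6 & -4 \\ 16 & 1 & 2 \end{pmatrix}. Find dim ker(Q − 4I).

Q − 4I = [[-9, 0, 0], [14, 2, -4], [16, 1, -2]].
This matrix has rank 2, so its null space has dimension 3 − 2 = 1.

1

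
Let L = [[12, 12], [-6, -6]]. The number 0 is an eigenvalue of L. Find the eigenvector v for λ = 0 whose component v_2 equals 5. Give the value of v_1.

-5

L = [[12, 12], [-6, -6]].
Solving (L)v = 0 gives the eigenspace spanned by (-5, 5).
With v_2 = 5, v = (-5, 5), so v_1 = -5.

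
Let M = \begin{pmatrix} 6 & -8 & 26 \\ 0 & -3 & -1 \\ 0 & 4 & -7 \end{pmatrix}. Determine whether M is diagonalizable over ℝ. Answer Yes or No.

Characteristic polynomial: p(s) = s^3 + 4s^2 - 35s - 150 = (s - 6)(s + 5)^2.
s = -5 has algebraic multiplicity 2; rank(M + 5I) = 2, so geometric multiplicity = 1.
Geometric multiplicity < algebraic multiplicity, so M is not diagonalizable.

No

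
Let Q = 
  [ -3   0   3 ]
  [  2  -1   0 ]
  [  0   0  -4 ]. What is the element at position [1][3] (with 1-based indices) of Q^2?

-21

Characteristic polynomial: t^3 + 8t^2 + 19t + 12 = (t + 1)(t + 3)(t + 4), so the eigenvalues are -4, -3, -1.
t=-3: eigenvector (1, -1, 0).
t=-1: eigenvector (0, 1, 0).
t=-4: eigenvector (-3, 2, 1).
P = [[1, 0, -3], [-1, 1, 2], [0, 0, 1]], D = diag(-3, -1, -4), P⁻¹ = [[1, 0, 3], [1, 1, 1], [0, 0, 1]].
Q² = P·diag(9, 1, 16)·P⁻¹ = [[9, 0, -21], [-8, 1, 6], [0, 0, 16]].
The requested entry is -21.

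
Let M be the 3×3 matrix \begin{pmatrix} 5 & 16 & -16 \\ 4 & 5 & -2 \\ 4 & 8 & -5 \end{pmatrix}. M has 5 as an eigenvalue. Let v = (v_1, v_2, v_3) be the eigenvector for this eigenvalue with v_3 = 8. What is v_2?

8

M − 5I = [[0, 16, -16], [4, 0, -2], [4, 8, -10]].
Solving (M − 5I)v = 0 gives the eigenspace spanned by (4, 8, 8).
With v_3 = 8, v = (4, 8, 8), so v_2 = 8.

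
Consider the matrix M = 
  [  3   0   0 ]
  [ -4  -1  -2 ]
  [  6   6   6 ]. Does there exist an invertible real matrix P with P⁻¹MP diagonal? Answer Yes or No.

Characteristic polynomial: p(r) = r^3 - 8r^2 + 21r - 18 = (r - 3)^2(r - 2).
r = 3 has algebraic multiplicity 2; rank(M − 3I) = 1, so geometric multiplicity = 2.
Every eigenvalue has geometric = algebraic multiplicity, so M is diagonalizable.

Yes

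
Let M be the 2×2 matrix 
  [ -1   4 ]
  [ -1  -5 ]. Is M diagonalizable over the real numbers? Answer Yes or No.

Characteristic polynomial: p(λ) = λ^2 + 6λ + 9 = (λ + 3)^2.
λ = -3 has algebraic multiplicity 2; rank(M + 3I) = 1, so geometric multiplicity = 1.
Geometric multiplicity < algebraic multiplicity, so M is not diagonalizable.

No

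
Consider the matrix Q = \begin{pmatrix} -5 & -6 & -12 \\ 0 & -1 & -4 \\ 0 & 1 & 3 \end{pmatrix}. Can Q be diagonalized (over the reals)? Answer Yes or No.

Characteristic polynomial: p(t) = t^3 + 3t^2 - 9t + 5 = (t - 1)^2(t + 5).
t = 1 has algebraic multiplicity 2; rank(Q − 1I) = 2, so geometric multiplicity = 1.
Geometric multiplicity < algebraic multiplicity, so Q is not diagonalizable.

No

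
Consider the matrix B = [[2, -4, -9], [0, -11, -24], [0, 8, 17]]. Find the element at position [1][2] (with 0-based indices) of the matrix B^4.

-3744

Characteristic polynomial: s^3 - 8s^2 + 17s - 10 = (s - 5)(s - 2)(s - 1), so the eigenvalues are 1, 2, 5.
s=2: eigenvector (1, 0, 0).
s=5: eigenvector (-2, -3, 2).
s=1: eigenvector (1, -2, 1).
P = [[1, -2, 1], [0, -3, -2], [0, 2, 1]], D = diag(2, 5, 1), P⁻¹ = [[1, 4, 7], [0, 1, 2], [0, -2, -3]].
B⁴ = P·diag(16, 625, 1)·P⁻¹ = [[16, -1188, -2391], [0, -1871, -3744], [0, 1248, 2497]].
The requested entry is -3744.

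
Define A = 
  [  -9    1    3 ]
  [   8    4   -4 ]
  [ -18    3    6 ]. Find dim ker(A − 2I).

1

A − 2I = [[-11, 1, 3], [8, 2, -4], [-18, 3, 4]].
This matrix has rank 2, so its null space has dimension 3 − 2 = 1.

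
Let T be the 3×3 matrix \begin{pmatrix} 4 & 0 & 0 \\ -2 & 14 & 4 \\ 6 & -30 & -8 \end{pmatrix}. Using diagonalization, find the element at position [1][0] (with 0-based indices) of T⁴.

Characteristic polynomial: r^3 - 10r^2 + 32r - 32 = (r - 4)^2(r - 2), so the eigenvalues are 2, 4, 4.
r=4: eigenvector (0, 2, -5).
r=2: eigenvector (0, 1, -3).
r=4: eigenvector (1, -1, 3).
P = [[0, 0, 1], [2, 1, -1], [-5, -3, 3]], D = diag(4, 2, 4), P⁻¹ = [[0, 3, 1], [1, -5, -2], [1, 0, 0]].
T⁴ = P·diag(256, 16, 256)·P⁻¹ = [[256, 0, 0], [-240, 1456, 480], [720, -3600, -1184]].
The requested entry is -240.

-240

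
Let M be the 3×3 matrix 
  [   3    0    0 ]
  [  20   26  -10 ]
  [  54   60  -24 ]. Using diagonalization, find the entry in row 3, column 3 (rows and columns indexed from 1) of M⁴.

Characteristic polynomial: s^3 - 5s^2 - 18s + 72 = (s - 6)(s - 3)(s + 4), so the eigenvalues are -4, 3, 6.
s=3: eigenvector (1, 0, 2).
s=6: eigenvector (0, -1, -2).
s=-4: eigenvector (0, -1, -3).
P = [[1, 0, 0], [0, -1, -1], [2, -2, -3]], D = diag(3, 6, -4), P⁻¹ = [[1, 0, 0], [-2, -3, 1], [2, 2, -1]].
M⁴ = P·diag(81, 1296, 256)·P⁻¹ = [[81, 0, 0], [2080, 3376, -1040], [3810, 6240, -1824]].
The requested entry is -1824.

-1824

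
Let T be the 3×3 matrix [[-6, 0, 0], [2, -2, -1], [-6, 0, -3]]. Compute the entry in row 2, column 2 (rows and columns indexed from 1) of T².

Characteristic polynomial: s^3 + 11s^2 + 36s + 36 = (s + 2)(s + 3)(s + 6), so the eigenvalues are -6, -3, -2.
s=-6: eigenvector (1, 0, 2).
s=-3: eigenvector (0, 1, 1).
s=-2: eigenvector (0, 1, 0).
P = [[1, 0, 0], [0, 1, 1], [2, 1, 0]], D = diag(-6, -3, -2), P⁻¹ = [[1, 0, 0], [-2, 0, 1], [2, 1, -1]].
T² = P·diag(36, 9, 4)·P⁻¹ = [[36, 0, 0], [-10, 4, 5], [54, 0, 9]].
The requested entry is 4.

4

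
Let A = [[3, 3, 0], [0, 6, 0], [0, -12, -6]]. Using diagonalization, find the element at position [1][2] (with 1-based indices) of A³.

Characteristic polynomial: λ^3 - 3λ^2 - 36λ + 108 = (λ - 6)(λ - 3)(λ + 6), so the eigenvalues are -6, 3, 6.
λ=-6: eigenvector (0, 0, 1).
λ=6: eigenvector (1, 1, -1).
λ=3: eigenvector (1, 0, 0).
P = [[0, 1, 1], [0, 1, 0], [1, -1, 0]], D = diag(-6, 6, 3), P⁻¹ = [[0, 1, 1], [0, 1, 0], [1, -1, 0]].
A³ = P·diag(-216, 216, 27)·P⁻¹ = [[27, 189, 0], [0, 216, 0], [0, -432, -216]].
The requested entry is 189.

189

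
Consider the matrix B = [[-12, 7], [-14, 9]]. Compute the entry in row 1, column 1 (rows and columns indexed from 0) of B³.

141

Characteristic polynomial: μ^2 + 3μ - 10 = (μ - 2)(μ + 5), so the eigenvalues are -5, 2.
μ=-5: eigenvector (-1, -1).
μ=2: eigenvector (-1, -2).
P = [[-1, -1], [-1, -2]], D = diag(-5, 2), P⁻¹ = [[-2, 1], [1, -1]].
B³ = P·diag(-125, 8)·P⁻¹ = [[-258, 133], [-266, 141]].
The requested entry is 141.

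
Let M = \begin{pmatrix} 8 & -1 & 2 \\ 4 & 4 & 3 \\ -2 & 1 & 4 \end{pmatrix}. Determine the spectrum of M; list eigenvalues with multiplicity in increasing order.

5, 5, 6

Characteristic polynomial: p(λ) = λ^3 - 16λ^2 + 85λ - 150 = (λ - 6)(λ - 5)^2.
Roots (with multiplicity): 5, 5, 6.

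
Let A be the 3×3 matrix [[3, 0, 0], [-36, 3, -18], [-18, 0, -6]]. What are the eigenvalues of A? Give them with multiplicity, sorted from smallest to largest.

Characteristic polynomial: p(λ) = λ^3 - 27λ + 54 = (λ - 3)^2(λ + 6).
Roots (with multiplicity): -6, 3, 3.

-6, 3, 3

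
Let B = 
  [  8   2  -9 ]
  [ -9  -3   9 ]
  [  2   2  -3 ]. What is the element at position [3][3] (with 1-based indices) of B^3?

Characteristic polynomial: t^3 - 2t^2 - 21t - 18 = (t - 6)(t + 1)(t + 3), so the eigenvalues are -3, -1, 6.
t=-1: eigenvector (1, 0, 1).
t=-3: eigenvector (-1, 1, -1).
t=6: eigenvector (-1, 1, 0).
P = [[1, -1, -1], [0, 1, 1], [1, -1, 0]], D = diag(-1, -3, 6), P⁻¹ = [[1, 1, 0], [1, 1, -1], [-1, 0, 1]].
B³ = P·diag(-1, -27, 216)·P⁻¹ = [[242, 26, -243], [-243, -27, 243], [26, 26, -27]].
The requested entry is -27.

-27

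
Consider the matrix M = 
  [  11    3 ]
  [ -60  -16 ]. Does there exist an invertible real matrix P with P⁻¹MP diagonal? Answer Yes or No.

Characteristic polynomial: p(t) = t^2 + 5t + 4 = (t + 1)(t + 4).
All 2 eigenvalues are distinct, so M is diagonalizable.

Yes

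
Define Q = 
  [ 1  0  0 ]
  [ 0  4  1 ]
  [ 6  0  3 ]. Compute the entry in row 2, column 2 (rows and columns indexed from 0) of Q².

Characteristic polynomial: μ^3 - 8μ^2 + 19μ - 12 = (μ - 4)(μ - 3)(μ - 1), so the eigenvalues are 1, 3, 4.
μ=1: eigenvector (1, 1, -3).
μ=3: eigenvector (0, 1, -1).
μ=4: eigenvector (0, 1, 0).
P = [[1, 0, 0], [1, 1, 1], [-3, -1, 0]], D = diag(1, 3, 4), P⁻¹ = [[1, 0, 0], [-3, 0, -1], [2, 1, 1]].
Q² = P·diag(1, 9, 16)·P⁻¹ = [[1, 0, 0], [6, 16, 7], [24, 0, 9]].
The requested entry is 9.

9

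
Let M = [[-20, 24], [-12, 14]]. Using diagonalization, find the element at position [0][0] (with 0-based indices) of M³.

-512

Characteristic polynomial: λ^2 + 6λ + 8 = (λ + 2)(λ + 4), so the eigenvalues are -4, -2.
λ=-4: eigenvector (3, 2).
λ=-2: eigenvector (4, 3).
P = [[3, 4], [2, 3]], D = diag(-4, -2), P⁻¹ = [[3, -4], [-2, 3]].
M³ = P·diag(-64, -8)·P⁻¹ = [[-512, 672], [-336, 440]].
The requested entry is -512.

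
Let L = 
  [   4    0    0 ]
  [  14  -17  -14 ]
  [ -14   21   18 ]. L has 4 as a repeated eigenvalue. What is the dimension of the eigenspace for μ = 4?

2

L − 4I = [[0, 0, 0], [14, -21, -14], [-14, 21, 14]].
This matrix has rank 1, so its null space has dimension 3 − 1 = 2.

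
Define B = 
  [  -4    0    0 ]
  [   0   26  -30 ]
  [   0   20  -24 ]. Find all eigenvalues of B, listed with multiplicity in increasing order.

Characteristic polynomial: p(s) = s^3 + 2s^2 - 32s - 96 = (s - 6)(s + 4)^2.
Roots (with multiplicity): -4, -4, 6.

-4, -4, 6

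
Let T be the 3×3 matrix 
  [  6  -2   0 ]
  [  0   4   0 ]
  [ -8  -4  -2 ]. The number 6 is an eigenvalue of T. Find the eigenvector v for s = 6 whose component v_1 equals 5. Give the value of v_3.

T − 6I = [[0, -2, 0], [0, -2, 0], [-8, -4, -8]].
Solving (T − 6I)v = 0 gives the eigenspace spanned by (5, 0, -5).
With v_1 = 5, v = (5, 0, -5), so v_3 = -5.

-5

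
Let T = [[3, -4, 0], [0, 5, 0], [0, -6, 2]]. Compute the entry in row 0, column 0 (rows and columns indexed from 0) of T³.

27

Characteristic polynomial: r^3 - 10r^2 + 31r - 30 = (r - 5)(r - 3)(r - 2), so the eigenvalues are 2, 3, 5.
r=3: eigenvector (1, 0, 0).
r=5: eigenvector (-2, 1, -2).
r=2: eigenvector (0, 0, 1).
P = [[1, -2, 0], [0, 1, 0], [0, -2, 1]], D = diag(3, 5, 2), P⁻¹ = [[1, 2, 0], [0, 1, 0], [0, 2, 1]].
T³ = P·diag(27, 125, 8)·P⁻¹ = [[27, -196, 0], [0, 125, 0], [0, -234, 8]].
The requested entry is 27.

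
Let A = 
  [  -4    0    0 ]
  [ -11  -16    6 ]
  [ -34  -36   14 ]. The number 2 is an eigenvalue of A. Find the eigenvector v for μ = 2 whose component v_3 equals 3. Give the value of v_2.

1

A − 2I = [[-6, 0, 0], [-11, -18, 6], [-34, -36, 12]].
Solving (A − 2I)v = 0 gives the eigenspace spanned by (0, 1, 3).
With v_3 = 3, v = (0, 1, 3), so v_2 = 1.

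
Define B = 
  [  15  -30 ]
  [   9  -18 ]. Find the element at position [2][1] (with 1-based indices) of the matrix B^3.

Characteristic polynomial: λ^2 + 3λ = λ(λ + 3), so the eigenvalues are -3, 0.
λ=0: eigenvector (2, 1).
λ=-3: eigenvector (-5, -3).
P = [[2, -5], [1, -3]], D = diag(0, -3), P⁻¹ = [[3, -5], [1, -2]].
B³ = P·diag(0, -27)·P⁻¹ = [[135, -270], [81, -162]].
The requested entry is 81.

81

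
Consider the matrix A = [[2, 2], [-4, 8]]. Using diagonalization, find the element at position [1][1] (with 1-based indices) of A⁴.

Characteristic polynomial: μ^2 - 10μ + 24 = (μ - 6)(μ - 4), so the eigenvalues are 4, 6.
μ=4: eigenvector (1, 1).
μ=6: eigenvector (-1, -2).
P = [[1, -1], [1, -2]], D = diag(4, 6), P⁻¹ = [[2, -1], [1, -1]].
A⁴ = P·diag(256, 1296)·P⁻¹ = [[-784, 1040], [-2080, 2336]].
The requested entry is -784.

-784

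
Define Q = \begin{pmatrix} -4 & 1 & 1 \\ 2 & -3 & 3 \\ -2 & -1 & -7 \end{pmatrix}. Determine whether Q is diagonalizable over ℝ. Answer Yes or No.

No

Characteristic polynomial: p(μ) = μ^3 + 14μ^2 + 64μ + 96 = (μ + 4)^2(μ + 6).
μ = -4 has algebraic multiplicity 2; rank(Q + 4I) = 2, so geometric multiplicity = 1.
Geometric multiplicity < algebraic multiplicity, so Q is not diagonalizable.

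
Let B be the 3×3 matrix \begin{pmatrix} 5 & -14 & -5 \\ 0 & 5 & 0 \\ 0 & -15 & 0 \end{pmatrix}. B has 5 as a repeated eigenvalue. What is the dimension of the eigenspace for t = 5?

B − 5I = [[0, -14, -5], [0, 0, 0], [0, -15, -5]].
This matrix has rank 2, so its null space has dimension 3 − 2 = 1.

1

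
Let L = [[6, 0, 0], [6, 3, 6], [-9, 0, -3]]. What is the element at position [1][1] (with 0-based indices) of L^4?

Characteristic polynomial: λ^3 - 6λ^2 - 9λ + 54 = (λ - 6)(λ - 3)(λ + 3), so the eigenvalues are -3, 3, 6.
λ=6: eigenvector (1, 0, -1).
λ=3: eigenvector (0, 1, 0).
λ=-3: eigenvector (0, -1, 1).
P = [[1, 0, 0], [0, 1, -1], [-1, 0, 1]], D = diag(6, 3, -3), P⁻¹ = [[1, 0, 0], [1, 1, 1], [1, 0, 1]].
L⁴ = P·diag(1296, 81, 81)·P⁻¹ = [[1296, 0, 0], [0, 81, 0], [-1215, 0, 81]].
The requested entry is 81.

81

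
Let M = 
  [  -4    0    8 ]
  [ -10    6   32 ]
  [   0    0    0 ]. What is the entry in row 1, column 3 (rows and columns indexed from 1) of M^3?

Characteristic polynomial: s^3 - 2s^2 - 24s = s(s - 6)(s + 4), so the eigenvalues are -4, 0, 6.
s=-4: eigenvector (1, 1, 0).
s=6: eigenvector (0, 1, 0).
s=0: eigenvector (2, -2, 1).
P = [[1, 0, 2], [1, 1, -2], [0, 0, 1]], D = diag(-4, 6, 0), P⁻¹ = [[1, 0, -2], [-1, 1, 4], [0, 0, 1]].
M³ = P·diag(-64, 216, 0)·P⁻¹ = [[-64, 0, 128], [-280, 216, 992], [0, 0, 0]].
The requested entry is 128.

128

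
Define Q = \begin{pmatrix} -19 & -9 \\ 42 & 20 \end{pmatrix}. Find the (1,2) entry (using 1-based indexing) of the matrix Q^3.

Characteristic polynomial: r^2 - r - 2 = (r - 2)(r + 1), so the eigenvalues are -1, 2.
r=-1: eigenvector (1, -2).
r=2: eigenvector (-3, 7).
P = [[1, -3], [-2, 7]], D = diag(-1, 2), P⁻¹ = [[7, 3], [2, 1]].
Q³ = P·diag(-1, 8)·P⁻¹ = [[-55, -27], [126, 62]].
The requested entry is -27.

-27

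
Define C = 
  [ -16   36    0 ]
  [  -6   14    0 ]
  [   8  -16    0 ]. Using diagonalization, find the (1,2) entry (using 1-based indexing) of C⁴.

-1440

Characteristic polynomial: r^3 + 2r^2 - 8r = r(r - 2)(r + 4), so the eigenvalues are -4, 0, 2.
r=2: eigenvector (-2, -1, 0).
r=0: eigenvector (0, 0, 1).
r=-4: eigenvector (3, 1, -2).
P = [[-2, 0, 3], [-1, 0, 1], [0, 1, -2]], D = diag(2, 0, -4), P⁻¹ = [[1, -3, 0], [2, -4, 1], [1, -2, 0]].
C⁴ = P·diag(16, 0, 256)·P⁻¹ = [[736, -1440, 0], [240, -464, 0], [-512, 1024, 0]].
The requested entry is -1440.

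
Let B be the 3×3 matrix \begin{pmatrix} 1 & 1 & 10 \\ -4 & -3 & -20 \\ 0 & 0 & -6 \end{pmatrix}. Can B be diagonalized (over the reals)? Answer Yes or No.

No

Characteristic polynomial: p(s) = s^3 + 8s^2 + 13s + 6 = (s + 1)^2(s + 6).
s = -1 has algebraic multiplicity 2; rank(B + 1I) = 2, so geometric multiplicity = 1.
Geometric multiplicity < algebraic multiplicity, so B is not diagonalizable.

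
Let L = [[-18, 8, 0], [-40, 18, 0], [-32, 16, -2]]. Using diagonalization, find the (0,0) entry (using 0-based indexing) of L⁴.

Characteristic polynomial: r^3 + 2r^2 - 4r - 8 = (r - 2)(r + 2)^2, so the eigenvalues are -2, -2, 2.
r=2: eigenvector (2, 5, 4).
r=-2: eigenvector (1, 2, 2).
r=-2: eigenvector (0, 0, 1).
P = [[2, 1, 0], [5, 2, 0], [4, 2, 1]], D = diag(2, -2, -2), P⁻¹ = [[-2, 1, 0], [5, -2, 0], [-2, 0, 1]].
L⁴ = P·diag(16, 16, 16)·P⁻¹ = [[16, 0, 0], [0, 16, 0], [0, 0, 16]].
The requested entry is 16.

16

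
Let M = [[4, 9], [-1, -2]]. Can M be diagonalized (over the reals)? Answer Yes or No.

Characteristic polynomial: p(μ) = μ^2 - 2μ + 1 = (μ - 1)^2.
μ = 1 has algebraic multiplicity 2; rank(M − 1I) = 1, so geometric multiplicity = 1.
Geometric multiplicity < algebraic multiplicity, so M is not diagonalizable.

No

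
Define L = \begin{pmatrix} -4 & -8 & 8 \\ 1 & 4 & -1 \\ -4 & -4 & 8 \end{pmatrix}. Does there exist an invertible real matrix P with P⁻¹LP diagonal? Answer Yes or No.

No

Characteristic polynomial: p(r) = r^3 - 8r^2 + 20r - 16 = (r - 4)(r - 2)^2.
r = 2 has algebraic multiplicity 2; rank(L − 2I) = 2, so geometric multiplicity = 1.
Geometric multiplicity < algebraic multiplicity, so L is not diagonalizable.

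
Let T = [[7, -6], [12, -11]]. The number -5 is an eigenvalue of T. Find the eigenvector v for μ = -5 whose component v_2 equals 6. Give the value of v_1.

3

T + 5I = [[12, -6], [12, -6]].
Solving (T + 5I)v = 0 gives the eigenspace spanned by (3, 6).
With v_2 = 6, v = (3, 6), so v_1 = 3.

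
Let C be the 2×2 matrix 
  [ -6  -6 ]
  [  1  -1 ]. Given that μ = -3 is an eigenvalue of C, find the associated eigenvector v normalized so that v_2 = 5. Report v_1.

-10

C + 3I = [[-3, -6], [1, 2]].
Solving (C + 3I)v = 0 gives the eigenspace spanned by (-10, 5).
With v_2 = 5, v = (-10, 5), so v_1 = -10.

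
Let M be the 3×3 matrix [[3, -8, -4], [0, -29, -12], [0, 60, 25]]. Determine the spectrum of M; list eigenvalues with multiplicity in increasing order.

-5, 1, 3

Characteristic polynomial: p(t) = t^3 + t^2 - 17t + 15 = (t - 3)(t - 1)(t + 5).
Roots (with multiplicity): -5, 1, 3.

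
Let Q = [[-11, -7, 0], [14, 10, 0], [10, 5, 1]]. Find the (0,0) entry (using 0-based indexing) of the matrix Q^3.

-155

Characteristic polynomial: t^3 - 13t + 12 = (t - 3)(t - 1)(t + 4), so the eigenvalues are -4, 1, 3.
t=-4: eigenvector (1, -1, -1).
t=3: eigenvector (-1, 2, 0).
t=1: eigenvector (0, 0, 1).
P = [[1, -1, 0], [-1, 2, 0], [-1, 0, 1]], D = diag(-4, 3, 1), P⁻¹ = [[2, 1, 0], [1, 1, 0], [2, 1, 1]].
Q³ = P·diag(-64, 27, 1)·P⁻¹ = [[-155, -91, 0], [182, 118, 0], [130, 65, 1]].
The requested entry is -155.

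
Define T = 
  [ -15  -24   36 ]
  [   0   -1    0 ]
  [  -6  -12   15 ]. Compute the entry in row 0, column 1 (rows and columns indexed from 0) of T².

-48

Characteristic polynomial: λ^3 + λ^2 - 9λ - 9 = (λ - 3)(λ + 1)(λ + 3), so the eigenvalues are -3, -1, 3.
λ=3: eigenvector (2, 0, 1).
λ=-1: eigenvector (6, 1, 3).
λ=-3: eigenvector (3, 0, 1).
P = [[2, 6, 3], [0, 1, 0], [1, 3, 1]], D = diag(3, -1, -3), P⁻¹ = [[-1, -3, 3], [0, 1, 0], [1, 0, -2]].
T² = P·diag(9, 1, 9)·P⁻¹ = [[9, -48, 0], [0, 1, 0], [0, -24, 9]].
The requested entry is -48.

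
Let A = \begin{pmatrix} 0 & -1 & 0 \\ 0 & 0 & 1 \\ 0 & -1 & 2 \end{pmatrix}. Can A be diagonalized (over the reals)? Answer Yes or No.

Characteristic polynomial: p(s) = s^3 - 2s^2 + s = s(s - 1)^2.
s = 1 has algebraic multiplicity 2; rank(A − 1I) = 2, so geometric multiplicity = 1.
Geometric multiplicity < algebraic multiplicity, so A is not diagonalizable.

No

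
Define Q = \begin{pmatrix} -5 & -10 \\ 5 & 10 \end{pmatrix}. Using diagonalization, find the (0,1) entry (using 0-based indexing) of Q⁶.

Characteristic polynomial: μ^2 - 5μ = μ(μ - 5), so the eigenvalues are 0, 5.
μ=5: eigenvector (-1, 1).
μ=0: eigenvector (-2, 1).
P = [[-1, -2], [1, 1]], D = diag(5, 0), P⁻¹ = [[1, 2], [-1, -1]].
Q⁶ = P·diag(15625, 0)·P⁻¹ = [[-15625, -31250], [15625, 31250]].
The requested entry is -31250.

-31250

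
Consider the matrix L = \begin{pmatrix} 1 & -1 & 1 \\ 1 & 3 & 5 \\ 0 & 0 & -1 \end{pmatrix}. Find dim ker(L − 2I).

1

L − 2I = [[-1, -1, 1], [1, 1, 5], [0, 0, -3]].
This matrix has rank 2, so its null space has dimension 3 − 2 = 1.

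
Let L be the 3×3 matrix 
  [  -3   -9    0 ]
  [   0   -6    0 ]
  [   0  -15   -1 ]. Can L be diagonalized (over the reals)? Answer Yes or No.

Yes

Characteristic polynomial: p(r) = r^3 + 10r^2 + 27r + 18 = (r + 1)(r + 3)(r + 6).
All 3 eigenvalues are distinct, so L is diagonalizable.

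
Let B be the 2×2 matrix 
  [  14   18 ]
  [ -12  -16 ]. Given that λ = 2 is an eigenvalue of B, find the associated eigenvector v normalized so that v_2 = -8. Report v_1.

B − 2I = [[12, 18], [-12, -18]].
Solving (B − 2I)v = 0 gives the eigenspace spanned by (12, -8).
With v_2 = -8, v = (12, -8), so v_1 = 12.

12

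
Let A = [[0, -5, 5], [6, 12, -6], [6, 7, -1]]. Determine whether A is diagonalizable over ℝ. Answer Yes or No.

Yes

Characteristic polynomial: p(r) = r^3 - 11r^2 + 30r = r(r - 6)(r - 5).
All 3 eigenvalues are distinct, so A is diagonalizable.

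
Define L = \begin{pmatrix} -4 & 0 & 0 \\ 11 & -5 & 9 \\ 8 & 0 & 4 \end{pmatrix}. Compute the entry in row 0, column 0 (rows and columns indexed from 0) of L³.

-64

Characteristic polynomial: μ^3 + 5μ^2 - 16μ - 80 = (μ - 4)(μ + 4)(μ + 5), so the eigenvalues are -5, -4, 4.
μ=-4: eigenvector (1, 2, -1).
μ=-5: eigenvector (0, 1, 0).
μ=4: eigenvector (0, 1, 1).
P = [[1, 0, 0], [2, 1, 1], [-1, 0, 1]], D = diag(-4, -5, 4), P⁻¹ = [[1, 0, 0], [-3, 1, -1], [1, 0, 1]].
L³ = P·diag(-64, -125, 64)·P⁻¹ = [[-64, 0, 0], [311, -125, 189], [128, 0, 64]].
The requested entry is -64.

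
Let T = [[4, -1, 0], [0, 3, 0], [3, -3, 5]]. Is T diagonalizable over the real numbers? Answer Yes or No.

Characteristic polynomial: p(r) = r^3 - 12r^2 + 47r - 60 = (r - 5)(r - 4)(r - 3).
All 3 eigenvalues are distinct, so T is diagonalizable.

Yes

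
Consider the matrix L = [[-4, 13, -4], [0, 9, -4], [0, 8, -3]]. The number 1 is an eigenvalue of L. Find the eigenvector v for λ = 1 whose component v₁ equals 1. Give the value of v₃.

2

L − 1I = [[-5, 13, -4], [0, 8, -4], [0, 8, -4]].
Solving (L − 1I)v = 0 gives the eigenspace spanned by (1, 1, 2).
With v₁ = 1, v = (1, 1, 2), so v₃ = 2.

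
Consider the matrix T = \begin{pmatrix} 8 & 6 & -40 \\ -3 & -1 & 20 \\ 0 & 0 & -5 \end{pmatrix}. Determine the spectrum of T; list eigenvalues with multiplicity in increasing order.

Characteristic polynomial: p(s) = s^3 - 2s^2 - 25s + 50 = (s - 5)(s - 2)(s + 5).
Roots (with multiplicity): -5, 2, 5.

-5, 2, 5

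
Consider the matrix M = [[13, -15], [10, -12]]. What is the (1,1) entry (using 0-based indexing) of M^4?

-114

Characteristic polynomial: t^2 - t - 6 = (t - 3)(t + 2), so the eigenvalues are -2, 3.
t=3: eigenvector (-3, -2).
t=-2: eigenvector (1, 1).
P = [[-3, 1], [-2, 1]], D = diag(3, -2), P⁻¹ = [[-1, 1], [-2, 3]].
M⁴ = P·diag(81, 16)·P⁻¹ = [[211, -195], [130, -114]].
The requested entry is -114.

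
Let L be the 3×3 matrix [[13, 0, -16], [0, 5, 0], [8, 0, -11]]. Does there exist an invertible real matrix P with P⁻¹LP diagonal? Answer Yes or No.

Yes

Characteristic polynomial: p(r) = r^3 - 7r^2 - 5r + 75 = (r - 5)^2(r + 3).
r = 5 has algebraic multiplicity 2; rank(L − 5I) = 1, so geometric multiplicity = 2.
Every eigenvalue has geometric = algebraic multiplicity, so L is diagonalizable.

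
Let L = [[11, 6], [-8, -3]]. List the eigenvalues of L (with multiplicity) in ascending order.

3, 5

Characteristic polynomial: p(μ) = μ^2 - 8μ + 15 = (μ - 5)(μ - 3).
Roots (with multiplicity): 3, 5.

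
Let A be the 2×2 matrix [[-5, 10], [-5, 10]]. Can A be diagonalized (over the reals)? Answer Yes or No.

Yes

Characteristic polynomial: p(λ) = λ^2 - 5λ = λ(λ - 5).
All 2 eigenvalues are distinct, so A is diagonalizable.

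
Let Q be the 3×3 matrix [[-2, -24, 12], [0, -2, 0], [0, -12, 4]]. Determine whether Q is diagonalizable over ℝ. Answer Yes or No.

Yes

Characteristic polynomial: p(λ) = λ^3 - 12λ - 16 = (λ - 4)(λ + 2)^2.
λ = -2 has algebraic multiplicity 2; rank(Q + 2I) = 1, so geometric multiplicity = 2.
Every eigenvalue has geometric = algebraic multiplicity, so Q is diagonalizable.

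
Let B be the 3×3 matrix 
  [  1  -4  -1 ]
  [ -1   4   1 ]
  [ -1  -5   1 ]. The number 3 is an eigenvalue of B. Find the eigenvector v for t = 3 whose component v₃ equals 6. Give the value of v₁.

3

B − 3I = [[-2, -4, -1], [-1, 1, 1], [-1, -5, -2]].
Solving (B − 3I)v = 0 gives the eigenspace spanned by (3, -3, 6).
With v₃ = 6, v = (3, -3, 6), so v₁ = 3.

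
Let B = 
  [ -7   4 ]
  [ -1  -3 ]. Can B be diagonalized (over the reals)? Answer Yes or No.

Characteristic polynomial: p(s) = s^2 + 10s + 25 = (s + 5)^2.
s = -5 has algebraic multiplicity 2; rank(B + 5I) = 1, so geometric multiplicity = 1.
Geometric multiplicity < algebraic multiplicity, so B is not diagonalizable.

No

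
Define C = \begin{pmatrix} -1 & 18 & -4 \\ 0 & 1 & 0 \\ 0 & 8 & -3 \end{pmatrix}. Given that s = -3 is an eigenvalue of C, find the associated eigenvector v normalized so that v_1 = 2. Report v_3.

1

C + 3I = [[2, 18, -4], [0, 4, 0], [0, 8, 0]].
Solving (C + 3I)v = 0 gives the eigenspace spanned by (2, 0, 1).
With v_1 = 2, v = (2, 0, 1), so v_3 = 1.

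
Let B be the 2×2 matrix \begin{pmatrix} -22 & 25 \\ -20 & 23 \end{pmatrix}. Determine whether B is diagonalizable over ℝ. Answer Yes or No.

Characteristic polynomial: p(t) = t^2 - t - 6 = (t - 3)(t + 2).
All 2 eigenvalues are distinct, so B is diagonalizable.

Yes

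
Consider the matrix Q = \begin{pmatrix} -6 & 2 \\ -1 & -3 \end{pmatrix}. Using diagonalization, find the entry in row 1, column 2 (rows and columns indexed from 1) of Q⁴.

-738

Characteristic polynomial: λ^2 + 9λ + 20 = (λ + 4)(λ + 5), so the eigenvalues are -5, -4.
λ=-5: eigenvector (2, 1).
λ=-4: eigenvector (1, 1).
P = [[2, 1], [1, 1]], D = diag(-5, -4), P⁻¹ = [[1, -1], [-1, 2]].
Q⁴ = P·diag(625, 256)·P⁻¹ = [[994, -738], [369, -113]].
The requested entry is -738.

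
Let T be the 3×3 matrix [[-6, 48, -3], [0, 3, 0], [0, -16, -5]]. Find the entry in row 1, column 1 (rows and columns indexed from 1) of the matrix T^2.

36

Characteristic polynomial: λ^3 + 8λ^2 - 3λ - 90 = (λ - 3)(λ + 5)(λ + 6), so the eigenvalues are -6, -5, 3.
λ=-6: eigenvector (1, 0, 0).
λ=3: eigenvector (6, 1, -2).
λ=-5: eigenvector (-3, 0, 1).
P = [[1, 6, -3], [0, 1, 0], [0, -2, 1]], D = diag(-6, 3, -5), P⁻¹ = [[1, 0, 3], [0, 1, 0], [0, 2, 1]].
T² = P·diag(36, 9, 25)·P⁻¹ = [[36, -96, 33], [0, 9, 0], [0, 32, 25]].
The requested entry is 36.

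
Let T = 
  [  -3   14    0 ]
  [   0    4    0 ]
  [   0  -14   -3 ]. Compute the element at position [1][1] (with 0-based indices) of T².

Characteristic polynomial: μ^3 + 2μ^2 - 15μ - 36 = (μ - 4)(μ + 3)^2, so the eigenvalues are -3, -3, 4.
μ=-3: eigenvector (1, 0, -1).
μ=-3: eigenvector (0, 0, 1).
μ=4: eigenvector (2, 1, -2).
P = [[1, 0, 2], [0, 0, 1], [-1, 1, -2]], D = diag(-3, -3, 4), P⁻¹ = [[1, -2, 0], [1, 0, 1], [0, 1, 0]].
T² = P·diag(9, 9, 16)·P⁻¹ = [[9, 14, 0], [0, 16, 0], [0, -14, 9]].
The requested entry is 16.

16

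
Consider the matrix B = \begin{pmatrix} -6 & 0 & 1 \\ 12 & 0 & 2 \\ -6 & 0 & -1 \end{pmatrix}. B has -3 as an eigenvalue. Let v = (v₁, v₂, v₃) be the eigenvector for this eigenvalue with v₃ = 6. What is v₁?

2

B + 3I = [[-3, 0, 1], [12, 3, 2], [-6, 0, 2]].
Solving (B + 3I)v = 0 gives the eigenspace spanned by (2, -12, 6).
With v₃ = 6, v = (2, -12, 6), so v₁ = 2.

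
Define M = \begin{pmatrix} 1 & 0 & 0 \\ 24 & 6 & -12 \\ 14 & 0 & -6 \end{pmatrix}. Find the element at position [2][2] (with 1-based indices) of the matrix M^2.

36

Characteristic polynomial: r^3 - r^2 - 36r + 36 = (r - 6)(r - 1)(r + 6), so the eigenvalues are -6, 1, 6.
r=1: eigenvector (1, 0, 2).
r=6: eigenvector (0, 1, 0).
r=-6: eigenvector (0, 1, 1).
P = [[1, 0, 0], [0, 1, 1], [2, 0, 1]], D = diag(1, 6, -6), P⁻¹ = [[1, 0, 0], [2, 1, -1], [-2, 0, 1]].
M² = P·diag(1, 36, 36)·P⁻¹ = [[1, 0, 0], [0, 36, 0], [-70, 0, 36]].
The requested entry is 36.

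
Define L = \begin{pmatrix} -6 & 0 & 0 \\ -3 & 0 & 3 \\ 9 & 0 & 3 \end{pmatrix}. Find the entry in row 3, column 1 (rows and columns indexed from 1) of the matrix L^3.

Characteristic polynomial: s^3 + 3s^2 - 18s = s(s - 3)(s + 6), so the eigenvalues are -6, 0, 3.
s=-6: eigenvector (1, 1, -1).
s=0: eigenvector (0, 1, 0).
s=3: eigenvector (0, 1, 1).
P = [[1, 0, 0], [1, 1, 1], [-1, 0, 1]], D = diag(-6, 0, 3), P⁻¹ = [[1, 0, 0], [-2, 1, -1], [1, 0, 1]].
L³ = P·diag(-216, 0, 27)·P⁻¹ = [[-216, 0, 0], [-189, 0, 27], [243, 0, 27]].
The requested entry is 243.

243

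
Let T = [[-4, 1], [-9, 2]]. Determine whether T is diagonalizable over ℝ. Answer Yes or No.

No

Characteristic polynomial: p(s) = s^2 + 2s + 1 = (s + 1)^2.
s = -1 has algebraic multiplicity 2; rank(T + 1I) = 1, so geometric multiplicity = 1.
Geometric multiplicity < algebraic multiplicity, so T is not diagonalizable.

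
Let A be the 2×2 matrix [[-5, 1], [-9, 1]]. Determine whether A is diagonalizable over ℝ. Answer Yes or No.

No

Characteristic polynomial: p(s) = s^2 + 4s + 4 = (s + 2)^2.
s = -2 has algebraic multiplicity 2; rank(A + 2I) = 1, so geometric multiplicity = 1.
Geometric multiplicity < algebraic multiplicity, so A is not diagonalizable.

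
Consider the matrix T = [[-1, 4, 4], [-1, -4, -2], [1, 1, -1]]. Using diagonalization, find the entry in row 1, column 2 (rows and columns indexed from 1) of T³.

52

Characteristic polynomial: r^3 + 6r^2 + 11r + 6 = (r + 1)(r + 2)(r + 3), so the eigenvalues are -3, -2, -1.
r=-1: eigenvector (1, -1, 1).
r=-2: eigenvector (0, 1, -1).
r=-3: eigenvector (-2, 0, 1).
P = [[1, 0, -2], [-1, 1, 0], [1, -1, 1]], D = diag(-1, -2, -3), P⁻¹ = [[1, 2, 2], [1, 3, 2], [0, 1, 1]].
T³ = P·diag(-1, -8, -27)·P⁻¹ = [[-1, 52, 52], [-7, -22, -14], [7, -5, -13]].
The requested entry is 52.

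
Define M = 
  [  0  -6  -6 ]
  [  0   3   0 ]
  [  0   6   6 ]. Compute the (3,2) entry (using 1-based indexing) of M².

Characteristic polynomial: λ^3 - 9λ^2 + 18λ = λ(λ - 6)(λ - 3), so the eigenvalues are 0, 3, 6.
λ=0: eigenvector (1, 0, 0).
λ=3: eigenvector (2, 1, -2).
λ=6: eigenvector (-1, 0, 1).
P = [[1, 2, -1], [0, 1, 0], [0, -2, 1]], D = diag(0, 3, 6), P⁻¹ = [[1, 0, 1], [0, 1, 0], [0, 2, 1]].
M² = P·diag(0, 9, 36)·P⁻¹ = [[0, -54, -36], [0, 9, 0], [0, 54, 36]].
The requested entry is 54.

54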